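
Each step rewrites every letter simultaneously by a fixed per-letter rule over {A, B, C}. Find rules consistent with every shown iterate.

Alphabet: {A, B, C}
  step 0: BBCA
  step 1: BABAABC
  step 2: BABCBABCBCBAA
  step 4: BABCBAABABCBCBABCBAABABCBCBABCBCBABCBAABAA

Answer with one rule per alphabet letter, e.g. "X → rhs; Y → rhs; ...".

  step 1 ⇒ step 2: BABAABC ⇒ BA·BC·BA·BC·BC·BA·A
    A ↦ BC
    B ↦ BA
    C ↦ A

A->BC, B->BA, C->A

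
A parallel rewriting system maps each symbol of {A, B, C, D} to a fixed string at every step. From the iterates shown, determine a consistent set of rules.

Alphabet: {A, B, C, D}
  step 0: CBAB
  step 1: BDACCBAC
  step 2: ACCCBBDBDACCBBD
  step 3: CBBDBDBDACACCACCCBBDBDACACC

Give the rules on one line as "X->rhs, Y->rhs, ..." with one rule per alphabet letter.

A->CB, B->AC, C->BD, D->C

  step 2 ⇒ step 3: ACCCBBDBDACCBBD ⇒ CB·BD·BD·BD·AC·AC·C·AC·C·CB·BD·BD·AC·AC·C
    A ↦ CB
    B ↦ AC
    C ↦ BD
    D ↦ C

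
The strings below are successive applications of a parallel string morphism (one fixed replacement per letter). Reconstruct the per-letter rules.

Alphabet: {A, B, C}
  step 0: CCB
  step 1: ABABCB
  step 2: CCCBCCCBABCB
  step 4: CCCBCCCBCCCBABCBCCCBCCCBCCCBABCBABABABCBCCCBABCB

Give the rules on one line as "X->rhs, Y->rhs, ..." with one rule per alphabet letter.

A->CC, B->CB, C->AB

  step 1 ⇒ step 2: ABABCB ⇒ CC·CB·CC·CB·AB·CB
    A ↦ CC
    B ↦ CB
    C ↦ AB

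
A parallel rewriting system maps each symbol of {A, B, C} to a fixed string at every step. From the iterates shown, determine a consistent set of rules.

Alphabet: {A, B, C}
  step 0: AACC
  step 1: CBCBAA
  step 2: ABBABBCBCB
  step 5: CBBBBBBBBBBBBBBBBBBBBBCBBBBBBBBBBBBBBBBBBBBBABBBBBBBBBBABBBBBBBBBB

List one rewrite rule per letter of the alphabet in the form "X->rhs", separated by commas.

A->CB, B->BB, C->A

  step 1 ⇒ step 2: CBCBAA ⇒ A·BB·A·BB·CB·CB
    A ↦ CB
    B ↦ BB
    C ↦ A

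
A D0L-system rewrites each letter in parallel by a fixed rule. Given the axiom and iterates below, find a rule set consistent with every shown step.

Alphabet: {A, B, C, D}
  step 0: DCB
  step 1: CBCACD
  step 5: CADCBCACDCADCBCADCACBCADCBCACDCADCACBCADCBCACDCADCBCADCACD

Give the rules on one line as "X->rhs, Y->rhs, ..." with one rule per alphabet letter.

  step 0 ⇒ step 1: DCB ⇒ CB·CA·CD
    B ↦ CD
    C ↦ CA
    D ↦ CB
    A ↦ D  (constrained at step 1)

A->D, B->CD, C->CA, D->CB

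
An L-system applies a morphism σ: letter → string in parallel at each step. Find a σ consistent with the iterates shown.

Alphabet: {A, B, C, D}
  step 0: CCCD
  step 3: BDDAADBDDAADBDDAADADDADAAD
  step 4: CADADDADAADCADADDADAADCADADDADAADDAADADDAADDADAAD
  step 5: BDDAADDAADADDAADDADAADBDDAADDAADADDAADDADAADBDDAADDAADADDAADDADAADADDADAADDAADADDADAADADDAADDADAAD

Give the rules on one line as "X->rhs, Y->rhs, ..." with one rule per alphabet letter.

  step 4 ⇒ step 5: CADADDADAADCADADDADAADCADADDADAADDAADADDAADDADAAD ⇒ BD·DA·AD·DA·AD·AD·DA·AD·DA·DA·AD·BD·DA·AD·DA·AD·AD·DA·AD·DA·DA·AD·BD·DA·AD·DA·AD·AD·DA·AD·DA·DA·AD·AD·DA·DA·AD·DA·AD·AD·DA·DA·AD·AD·DA·AD·DA·DA·AD
    A ↦ DA
    C ↦ BD
    D ↦ AD
  step 3 ⇒ step 4: BDDAADBDDAADBDDAADADDADAAD ⇒ C·AD·AD·DA·DA·AD·C·AD·AD·DA·DA·AD·C·AD·AD·DA·DA·AD·DA·AD·AD·DA·AD·DA·DA·AD
    B ↦ C

A->DA, B->C, C->BD, D->AD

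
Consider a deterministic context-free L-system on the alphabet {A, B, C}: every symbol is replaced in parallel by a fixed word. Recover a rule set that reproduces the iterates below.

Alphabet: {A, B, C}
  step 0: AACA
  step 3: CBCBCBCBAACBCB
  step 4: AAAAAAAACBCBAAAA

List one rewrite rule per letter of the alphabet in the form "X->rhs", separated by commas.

A->CB, B->A, C->A

  step 3 ⇒ step 4: CBCBCBCBAACBCB ⇒ A·A·A·A·A·A·A·A·CB·CB·A·A·A·A
    A ↦ CB
    B ↦ A
    C ↦ A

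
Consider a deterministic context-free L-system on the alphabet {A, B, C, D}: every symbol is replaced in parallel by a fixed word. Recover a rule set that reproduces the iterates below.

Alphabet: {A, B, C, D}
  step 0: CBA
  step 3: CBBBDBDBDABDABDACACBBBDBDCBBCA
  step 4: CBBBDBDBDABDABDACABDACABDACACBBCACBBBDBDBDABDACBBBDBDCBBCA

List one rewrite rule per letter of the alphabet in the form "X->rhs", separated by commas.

  step 3 ⇒ step 4: CBBBDBDBDABDABDACACBBBDBDCBBCA ⇒ CBB·BD·BD·BD·A·BD·A·BD·A·CA·BD·A·CA·BD·A·CA·CBB·CA·CBB·BD·BD·BD·A·BD·A·CBB·BD·BD·CBB·CA
    A ↦ CA
    B ↦ BD
    C ↦ CBB
    D ↦ A

A->CA, B->BD, C->CBB, D->A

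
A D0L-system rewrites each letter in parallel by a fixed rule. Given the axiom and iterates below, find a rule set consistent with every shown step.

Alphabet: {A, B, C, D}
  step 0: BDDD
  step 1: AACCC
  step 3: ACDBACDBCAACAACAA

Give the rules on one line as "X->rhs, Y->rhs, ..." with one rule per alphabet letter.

  step 0 ⇒ step 1: BDDD ⇒ AA·C·C·C
    B ↦ AA
    D ↦ C
    A ↦ AC  (constrained at step 1)
    C ↦ DB  (constrained at step 1)

A->AC, B->AA, C->DB, D->C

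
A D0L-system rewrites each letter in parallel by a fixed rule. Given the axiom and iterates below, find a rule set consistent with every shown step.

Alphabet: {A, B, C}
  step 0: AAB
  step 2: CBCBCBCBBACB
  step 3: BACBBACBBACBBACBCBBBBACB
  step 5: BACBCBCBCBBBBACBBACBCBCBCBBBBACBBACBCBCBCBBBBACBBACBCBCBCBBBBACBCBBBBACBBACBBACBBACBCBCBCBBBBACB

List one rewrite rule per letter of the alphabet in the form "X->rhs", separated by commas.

A->BB, B->CB, C->BA

  step 2 ⇒ step 3: CBCBCBCBBACB ⇒ BA·CB·BA·CB·BA·CB·BA·CB·CB·BB·BA·CB
    A ↦ BB
    B ↦ CB
    C ↦ BA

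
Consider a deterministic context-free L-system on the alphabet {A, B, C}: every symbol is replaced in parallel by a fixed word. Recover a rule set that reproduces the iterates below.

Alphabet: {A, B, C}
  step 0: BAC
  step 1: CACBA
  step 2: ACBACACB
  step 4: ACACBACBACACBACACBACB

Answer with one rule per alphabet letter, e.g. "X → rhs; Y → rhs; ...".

  step 1 ⇒ step 2: CACBA ⇒ A·CB·A·CA·CB
    A ↦ CB
    B ↦ CA
    C ↦ A

A->CB, B->CA, C->A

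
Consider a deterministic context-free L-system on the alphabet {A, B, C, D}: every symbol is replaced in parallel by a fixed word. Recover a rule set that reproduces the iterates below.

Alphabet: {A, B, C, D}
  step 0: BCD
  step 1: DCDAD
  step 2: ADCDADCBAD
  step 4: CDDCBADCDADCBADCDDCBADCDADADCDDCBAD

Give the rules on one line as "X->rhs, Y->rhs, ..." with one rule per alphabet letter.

A->CB, B->D, C->CD, D->AD

  step 1 ⇒ step 2: DCDAD ⇒ AD·CD·AD·CB·AD
    A ↦ CB
    C ↦ CD
    D ↦ AD
  step 0 ⇒ step 1: BCD ⇒ D·CD·AD
    B ↦ D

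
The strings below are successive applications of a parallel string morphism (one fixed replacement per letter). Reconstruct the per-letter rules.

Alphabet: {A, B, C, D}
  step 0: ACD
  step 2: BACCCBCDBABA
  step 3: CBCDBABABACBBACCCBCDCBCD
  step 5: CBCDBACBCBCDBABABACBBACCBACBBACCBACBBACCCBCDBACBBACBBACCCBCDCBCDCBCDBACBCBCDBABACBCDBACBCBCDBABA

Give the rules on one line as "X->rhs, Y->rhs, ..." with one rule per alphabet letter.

  step 2 ⇒ step 3: BACCCBCDBABA ⇒ CB·CD·BA·BA·BA·CB·BA·CC·CB·CD·CB·CD
    A ↦ CD
    B ↦ CB
    C ↦ BA
    D ↦ CC

A->CD, B->CB, C->BA, D->CC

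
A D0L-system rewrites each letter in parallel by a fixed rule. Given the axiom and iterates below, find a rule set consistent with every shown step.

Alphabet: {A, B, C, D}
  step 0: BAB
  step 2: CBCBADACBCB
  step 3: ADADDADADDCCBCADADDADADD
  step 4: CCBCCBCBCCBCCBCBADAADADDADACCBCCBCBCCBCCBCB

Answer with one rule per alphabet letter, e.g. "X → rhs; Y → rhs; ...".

  step 3 ⇒ step 4: ADADDADADDCCBCADADDADADD ⇒ C·CB·C·CB·CB·C·CB·C·CB·CB·ADA·ADA·DD·ADA·C·CB·C·CB·CB·C·CB·C·CB·CB
    A ↦ C
    B ↦ DD
    C ↦ ADA
    D ↦ CB

A->C, B->DD, C->ADA, D->CB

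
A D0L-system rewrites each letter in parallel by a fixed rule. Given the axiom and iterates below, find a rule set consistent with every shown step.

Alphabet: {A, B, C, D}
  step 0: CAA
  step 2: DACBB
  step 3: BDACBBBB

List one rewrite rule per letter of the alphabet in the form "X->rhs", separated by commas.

  step 2 ⇒ step 3: DACBB ⇒ B·D·AC·BB·BB
    A ↦ D
    B ↦ BB
    C ↦ AC
    D ↦ B

A->D, B->BB, C->AC, D->B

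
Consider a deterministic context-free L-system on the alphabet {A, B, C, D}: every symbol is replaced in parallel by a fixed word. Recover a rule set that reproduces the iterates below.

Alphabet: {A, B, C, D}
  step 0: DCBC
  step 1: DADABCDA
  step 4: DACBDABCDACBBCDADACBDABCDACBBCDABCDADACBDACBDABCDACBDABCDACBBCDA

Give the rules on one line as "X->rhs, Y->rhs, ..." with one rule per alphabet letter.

A->CB, B->BC, C->DA, D->DA

  step 0 ⇒ step 1: DCBC ⇒ DA·DA·BC·DA
    B ↦ BC
    C ↦ DA
    D ↦ DA
    A ↦ CB  (constrained at step 1)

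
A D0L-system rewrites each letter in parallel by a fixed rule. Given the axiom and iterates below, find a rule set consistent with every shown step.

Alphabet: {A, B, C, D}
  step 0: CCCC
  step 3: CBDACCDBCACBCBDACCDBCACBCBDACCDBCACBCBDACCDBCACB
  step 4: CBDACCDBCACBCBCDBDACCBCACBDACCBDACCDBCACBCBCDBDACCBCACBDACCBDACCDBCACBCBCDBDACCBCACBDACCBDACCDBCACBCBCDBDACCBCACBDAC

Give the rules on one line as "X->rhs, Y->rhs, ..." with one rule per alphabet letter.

  step 3 ⇒ step 4: CBDACCDBCACBCBDACCDBCACBCBDACCDBCACBCBDACCDBCACB ⇒ CB·DAC·CDB·CA·CB·CB·CDB·DAC·CB·CA·CB·DAC·CB·DAC·CDB·CA·CB·CB·CDB·DAC·CB·CA·CB·DAC·CB·DAC·CDB·CA·CB·CB·CDB·DAC·CB·CA·CB·DAC·CB·DAC·CDB·CA·CB·CB·CDB·DAC·CB·CA·CB·DAC
    A ↦ CA
    B ↦ DAC
    C ↦ CB
    D ↦ CDB

A->CA, B->DAC, C->CB, D->CDB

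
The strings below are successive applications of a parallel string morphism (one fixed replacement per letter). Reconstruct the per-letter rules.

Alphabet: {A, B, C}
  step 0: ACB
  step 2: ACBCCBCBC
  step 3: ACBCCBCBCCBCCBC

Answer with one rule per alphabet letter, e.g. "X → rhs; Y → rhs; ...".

  step 2 ⇒ step 3: ACBCCBCBC ⇒ AC·BC·C·BC·BC·C·BC·C·BC
    A ↦ AC
    B ↦ C
    C ↦ BC

A->AC, B->C, C->BC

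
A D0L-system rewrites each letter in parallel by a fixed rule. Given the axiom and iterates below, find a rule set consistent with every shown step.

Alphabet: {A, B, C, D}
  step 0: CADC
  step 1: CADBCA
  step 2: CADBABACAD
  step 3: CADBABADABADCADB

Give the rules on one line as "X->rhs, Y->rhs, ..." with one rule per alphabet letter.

  step 2 ⇒ step 3: CADBABACAD ⇒ CA·D·B·ABA·D·ABA·D·CA·D·B
    A ↦ D
    B ↦ ABA
    C ↦ CA
    D ↦ B

A->D, B->ABA, C->CA, D->B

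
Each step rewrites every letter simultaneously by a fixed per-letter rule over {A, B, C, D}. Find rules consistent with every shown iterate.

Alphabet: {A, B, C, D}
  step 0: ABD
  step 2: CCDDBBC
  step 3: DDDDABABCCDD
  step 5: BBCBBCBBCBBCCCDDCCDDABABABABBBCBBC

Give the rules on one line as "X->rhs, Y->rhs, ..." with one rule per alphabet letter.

A->BB, B->C, C->DD, D->AB

  step 2 ⇒ step 3: CCDDBBC ⇒ DD·DD·AB·AB·C·C·DD
    B ↦ C
    C ↦ DD
    D ↦ AB
    A ↦ BB  (constrained at step 0)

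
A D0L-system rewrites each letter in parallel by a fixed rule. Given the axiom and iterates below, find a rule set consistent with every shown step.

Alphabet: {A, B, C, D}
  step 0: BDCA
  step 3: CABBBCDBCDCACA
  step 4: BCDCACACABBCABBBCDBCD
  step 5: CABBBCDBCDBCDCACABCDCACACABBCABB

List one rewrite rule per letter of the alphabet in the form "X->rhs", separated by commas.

A->CD, B->CA, C->B, D->B

  step 4 ⇒ step 5: BCDCACACABBCABBBCDBCD ⇒ CA·B·B·B·CD·B·CD·B·CD·CA·CA·B·CD·CA·CA·CA·B·B·CA·B·B
    A ↦ CD
    B ↦ CA
    C ↦ B
    D ↦ B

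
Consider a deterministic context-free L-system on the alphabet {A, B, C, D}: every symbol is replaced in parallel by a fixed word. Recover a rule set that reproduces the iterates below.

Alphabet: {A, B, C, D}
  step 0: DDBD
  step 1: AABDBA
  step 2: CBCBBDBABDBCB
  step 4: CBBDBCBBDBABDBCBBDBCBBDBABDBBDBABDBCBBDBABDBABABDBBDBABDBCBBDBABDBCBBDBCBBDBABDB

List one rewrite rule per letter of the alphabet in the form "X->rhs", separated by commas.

  step 1 ⇒ step 2: AABDBA ⇒ CB·CB·BDB·A·BDB·CB
    A ↦ CB
    B ↦ BDB
    D ↦ A
    C ↦ ABA  (constrained at step 2)

A->CB, B->BDB, C->ABA, D->A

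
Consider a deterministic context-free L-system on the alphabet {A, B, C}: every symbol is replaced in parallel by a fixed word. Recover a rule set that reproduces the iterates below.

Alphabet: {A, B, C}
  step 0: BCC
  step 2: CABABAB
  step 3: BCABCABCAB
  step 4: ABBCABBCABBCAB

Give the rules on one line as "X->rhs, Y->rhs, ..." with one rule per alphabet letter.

  step 3 ⇒ step 4: BCABCABCAB ⇒ AB·B·C·AB·B·C·AB·B·C·AB
    A ↦ C
    B ↦ AB
    C ↦ B

A->C, B->AB, C->B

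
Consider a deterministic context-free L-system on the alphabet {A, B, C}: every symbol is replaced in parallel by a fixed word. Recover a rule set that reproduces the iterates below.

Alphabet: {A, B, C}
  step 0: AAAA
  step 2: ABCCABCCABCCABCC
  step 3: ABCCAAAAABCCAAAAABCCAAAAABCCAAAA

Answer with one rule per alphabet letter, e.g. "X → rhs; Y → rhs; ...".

  step 2 ⇒ step 3: ABCCABCCABCCABCC ⇒ AB·CC·AA·AA·AB·CC·AA·AA·AB·CC·AA·AA·AB·CC·AA·AA
    A ↦ AB
    B ↦ CC
    C ↦ AA

A->AB, B->CC, C->AA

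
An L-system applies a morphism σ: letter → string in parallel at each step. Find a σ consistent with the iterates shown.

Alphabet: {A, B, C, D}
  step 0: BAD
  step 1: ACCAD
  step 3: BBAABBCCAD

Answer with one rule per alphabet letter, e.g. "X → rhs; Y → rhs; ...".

A->CC, B->A, C->B, D->AD

  step 0 ⇒ step 1: BAD ⇒ A·CC·AD
    A ↦ CC
    B ↦ A
    D ↦ AD
    C ↦ B  (constrained at step 1)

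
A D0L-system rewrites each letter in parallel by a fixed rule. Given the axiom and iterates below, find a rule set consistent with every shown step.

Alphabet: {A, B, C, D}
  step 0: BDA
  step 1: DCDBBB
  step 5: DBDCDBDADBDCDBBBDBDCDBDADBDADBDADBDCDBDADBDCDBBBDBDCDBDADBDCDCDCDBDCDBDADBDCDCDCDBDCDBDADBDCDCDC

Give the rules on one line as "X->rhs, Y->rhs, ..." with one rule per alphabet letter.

  step 0 ⇒ step 1: BDA ⇒ DC·DB·BB
    A ↦ BB
    B ↦ DC
    D ↦ DB
    C ↦ DA  (constrained at step 1)

A->BB, B->DC, C->DA, D->DB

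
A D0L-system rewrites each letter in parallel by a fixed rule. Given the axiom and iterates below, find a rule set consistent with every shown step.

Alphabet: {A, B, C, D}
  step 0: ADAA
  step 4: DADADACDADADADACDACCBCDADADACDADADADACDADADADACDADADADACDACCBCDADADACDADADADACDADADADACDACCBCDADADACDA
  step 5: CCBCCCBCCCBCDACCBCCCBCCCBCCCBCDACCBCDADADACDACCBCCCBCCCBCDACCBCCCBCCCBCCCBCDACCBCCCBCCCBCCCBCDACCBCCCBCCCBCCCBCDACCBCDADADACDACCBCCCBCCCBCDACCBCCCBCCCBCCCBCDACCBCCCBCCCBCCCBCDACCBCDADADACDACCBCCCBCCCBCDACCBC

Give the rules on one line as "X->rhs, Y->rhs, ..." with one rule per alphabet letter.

A->CBC, B->DAC, C->DA, D->C

  step 4 ⇒ step 5: DADADACDADADADACDACCBCDADADACDADADADACDADADADACDADADADACDACCBCDADADACDADADADACDADADADACDACCBCDADADACDA ⇒ C·CBC·C·CBC·C·CBC·DA·C·CBC·C·CBC·C·CBC·C·CBC·DA·C·CBC·DA·DA·DAC·DA·C·CBC·C·CBC·C·CBC·DA·C·CBC·C·CBC·C·CBC·C·CBC·DA·C·CBC·C·CBC·C·CBC·C·CBC·DA·C·CBC·C·CBC·C·CBC·C·CBC·DA·C·CBC·DA·DA·DAC·DA·C·CBC·C·CBC·C·CBC·DA·C·CBC·C·CBC·C·CBC·C·CBC·DA·C·CBC·C·CBC·C·CBC·C·CBC·DA·C·CBC·DA·DA·DAC·DA·C·CBC·C·CBC·C·CBC·DA·C·CBC
    A ↦ CBC
    B ↦ DAC
    C ↦ DA
    D ↦ C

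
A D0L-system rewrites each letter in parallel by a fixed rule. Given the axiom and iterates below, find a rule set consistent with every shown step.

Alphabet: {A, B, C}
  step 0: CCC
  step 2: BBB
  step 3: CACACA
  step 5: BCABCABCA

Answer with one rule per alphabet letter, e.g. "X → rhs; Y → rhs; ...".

  step 2 ⇒ step 3: BBB ⇒ CA·CA·CA
    B ↦ CA
    A ↦ B  (constrained at step 3)
    C ↦ A  (constrained at step 0)

A->B, B->CA, C->A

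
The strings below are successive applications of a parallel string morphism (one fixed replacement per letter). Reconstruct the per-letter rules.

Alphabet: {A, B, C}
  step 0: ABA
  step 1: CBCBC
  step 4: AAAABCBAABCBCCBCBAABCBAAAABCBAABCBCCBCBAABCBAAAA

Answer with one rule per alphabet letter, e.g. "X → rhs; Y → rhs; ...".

A->C, B->BCB, C->AA

  step 0 ⇒ step 1: ABA ⇒ C·BCB·C
    A ↦ C
    B ↦ BCB
    C ↦ AA  (constrained at step 1)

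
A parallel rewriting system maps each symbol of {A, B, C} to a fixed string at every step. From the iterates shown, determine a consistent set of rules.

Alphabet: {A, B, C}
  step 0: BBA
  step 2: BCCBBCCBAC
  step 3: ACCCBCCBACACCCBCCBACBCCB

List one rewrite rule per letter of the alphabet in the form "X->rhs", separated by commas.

  step 2 ⇒ step 3: BCCBBCCBAC ⇒ AC·CCB·CCB·AC·AC·CCB·CCB·AC·B·CCB
    A ↦ B
    B ↦ AC
    C ↦ CCB

A->B, B->AC, C->CCB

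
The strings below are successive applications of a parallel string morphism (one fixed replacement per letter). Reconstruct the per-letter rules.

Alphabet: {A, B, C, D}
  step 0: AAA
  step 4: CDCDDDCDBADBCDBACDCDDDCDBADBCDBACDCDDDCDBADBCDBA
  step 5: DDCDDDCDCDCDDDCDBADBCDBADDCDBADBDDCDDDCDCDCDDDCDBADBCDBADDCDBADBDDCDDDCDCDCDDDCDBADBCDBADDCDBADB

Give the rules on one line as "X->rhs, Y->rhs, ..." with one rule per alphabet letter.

  step 4 ⇒ step 5: CDCDDDCDBADBCDBACDCDDDCDBADBCDBACDCDDDCDBADBCDBA ⇒ DD·CD·DD·CD·CD·CD·DD·CD·BA·DB·CD·BA·DD·CD·BA·DB·DD·CD·DD·CD·CD·CD·DD·CD·BA·DB·CD·BA·DD·CD·BA·DB·DD·CD·DD·CD·CD·CD·DD·CD·BA·DB·CD·BA·DD·CD·BA·DB
    A ↦ DB
    B ↦ BA
    C ↦ DD
    D ↦ CD

A->DB, B->BA, C->DD, D->CD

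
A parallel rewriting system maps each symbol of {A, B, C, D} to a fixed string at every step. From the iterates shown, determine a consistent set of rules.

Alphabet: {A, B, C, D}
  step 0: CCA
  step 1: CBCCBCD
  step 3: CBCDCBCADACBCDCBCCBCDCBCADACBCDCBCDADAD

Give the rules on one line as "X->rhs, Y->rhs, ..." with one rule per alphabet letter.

A->D, B->D, C->CBC, D->ADA

  step 0 ⇒ step 1: CCA ⇒ CBC·CBC·D
    A ↦ D
    C ↦ CBC
    B ↦ D  (constrained at step 1)
    D ↦ ADA  (constrained at step 1)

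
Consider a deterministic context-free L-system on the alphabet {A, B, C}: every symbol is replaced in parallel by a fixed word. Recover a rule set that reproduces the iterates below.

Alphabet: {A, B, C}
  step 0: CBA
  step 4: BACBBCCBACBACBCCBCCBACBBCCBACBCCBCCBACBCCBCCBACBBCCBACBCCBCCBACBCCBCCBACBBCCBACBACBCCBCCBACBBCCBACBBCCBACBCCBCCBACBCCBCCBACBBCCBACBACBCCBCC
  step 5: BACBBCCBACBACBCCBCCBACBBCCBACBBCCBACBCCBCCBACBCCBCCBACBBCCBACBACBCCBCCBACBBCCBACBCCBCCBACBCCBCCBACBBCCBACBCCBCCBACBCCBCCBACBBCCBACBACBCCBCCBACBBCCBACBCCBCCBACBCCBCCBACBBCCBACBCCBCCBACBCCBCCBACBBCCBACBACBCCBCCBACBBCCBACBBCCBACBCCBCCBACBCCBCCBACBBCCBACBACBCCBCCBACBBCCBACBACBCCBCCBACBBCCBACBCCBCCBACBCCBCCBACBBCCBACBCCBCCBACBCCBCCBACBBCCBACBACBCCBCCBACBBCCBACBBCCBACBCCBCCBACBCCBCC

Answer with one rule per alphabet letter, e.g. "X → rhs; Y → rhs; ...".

A->B, B->BAC, C->BCC

  step 4 ⇒ step 5: BACBBCCBACBACBCCBCCBACBBCCBACBCCBCCBACBCCBCCBACBBCCBACBCCBCCBACBCCBCCBACBBCCBACBACBCCBCCBACBBCCBACBBCCBACBCCBCCBACBCCBCCBACBBCCBACBACBCCBCC ⇒ BAC·B·BCC·BAC·BAC·BCC·BCC·BAC·B·BCC·BAC·B·BCC·BAC·BCC·BCC·BAC·BCC·BCC·BAC·B·BCC·BAC·BAC·BCC·BCC·BAC·B·BCC·BAC·BCC·BCC·BAC·BCC·BCC·BAC·B·BCC·BAC·BCC·BCC·BAC·BCC·BCC·BAC·B·BCC·BAC·BAC·BCC·BCC·BAC·B·BCC·BAC·BCC·BCC·BAC·BCC·BCC·BAC·B·BCC·BAC·BCC·BCC·BAC·BCC·BCC·BAC·B·BCC·BAC·BAC·BCC·BCC·BAC·B·BCC·BAC·B·BCC·BAC·BCC·BCC·BAC·BCC·BCC·BAC·B·BCC·BAC·BAC·BCC·BCC·BAC·B·BCC·BAC·BAC·BCC·BCC·BAC·B·BCC·BAC·BCC·BCC·BAC·BCC·BCC·BAC·B·BCC·BAC·BCC·BCC·BAC·BCC·BCC·BAC·B·BCC·BAC·BAC·BCC·BCC·BAC·B·BCC·BAC·B·BCC·BAC·BCC·BCC·BAC·BCC·BCC
    A ↦ B
    B ↦ BAC
    C ↦ BCC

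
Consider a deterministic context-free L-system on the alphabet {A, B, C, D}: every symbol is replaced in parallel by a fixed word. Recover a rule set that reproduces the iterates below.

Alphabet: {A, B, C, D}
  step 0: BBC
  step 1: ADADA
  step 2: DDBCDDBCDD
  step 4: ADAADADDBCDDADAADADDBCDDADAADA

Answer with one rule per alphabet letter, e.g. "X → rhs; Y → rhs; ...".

  step 1 ⇒ step 2: ADADA ⇒ DD·BC·DD·BC·DD
    A ↦ DD
    D ↦ BC
  step 0 ⇒ step 1: BBC ⇒ AD·AD·A
    B ↦ AD
  step 0 ⇒ step 1: BBC ⇒ AD·AD·A
    C ↦ A

A->DD, B->AD, C->A, D->BC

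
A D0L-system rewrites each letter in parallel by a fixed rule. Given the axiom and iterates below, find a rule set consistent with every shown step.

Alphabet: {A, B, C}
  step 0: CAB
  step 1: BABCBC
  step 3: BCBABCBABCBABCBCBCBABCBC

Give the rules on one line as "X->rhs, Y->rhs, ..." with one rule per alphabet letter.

  step 0 ⇒ step 1: CAB ⇒ BA·BC·BC
    A ↦ BC
    B ↦ BC
    C ↦ BA

A->BC, B->BC, C->BA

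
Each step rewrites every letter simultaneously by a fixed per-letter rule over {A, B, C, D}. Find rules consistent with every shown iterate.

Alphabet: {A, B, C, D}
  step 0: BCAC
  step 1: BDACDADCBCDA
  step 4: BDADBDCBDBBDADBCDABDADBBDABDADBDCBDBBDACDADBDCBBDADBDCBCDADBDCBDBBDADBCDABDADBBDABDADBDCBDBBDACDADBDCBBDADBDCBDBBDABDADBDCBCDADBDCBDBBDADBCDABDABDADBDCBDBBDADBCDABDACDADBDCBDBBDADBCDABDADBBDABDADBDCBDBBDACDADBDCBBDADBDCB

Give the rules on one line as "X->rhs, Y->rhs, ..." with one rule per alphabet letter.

A->DCB, B->BDA, C->CDA, D->DB

  step 0 ⇒ step 1: BCAC ⇒ BDA·CDA·DCB·CDA
    A ↦ DCB
    B ↦ BDA
    C ↦ CDA
    D ↦ DB  (constrained at step 1)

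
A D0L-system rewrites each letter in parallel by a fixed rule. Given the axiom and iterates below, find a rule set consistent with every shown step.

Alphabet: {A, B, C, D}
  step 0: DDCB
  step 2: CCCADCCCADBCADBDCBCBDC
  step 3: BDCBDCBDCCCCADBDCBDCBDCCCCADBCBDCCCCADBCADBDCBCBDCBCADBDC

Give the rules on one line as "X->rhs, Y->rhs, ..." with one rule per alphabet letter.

A->CCC, B->BC, C->BDC, D->AD

  step 2 ⇒ step 3: CCCADCCCADBCADBDCBCBDC ⇒ BDC·BDC·BDC·CCC·AD·BDC·BDC·BDC·CCC·AD·BC·BDC·CCC·AD·BC·AD·BDC·BC·BDC·BC·AD·BDC
    A ↦ CCC
    B ↦ BC
    C ↦ BDC
    D ↦ AD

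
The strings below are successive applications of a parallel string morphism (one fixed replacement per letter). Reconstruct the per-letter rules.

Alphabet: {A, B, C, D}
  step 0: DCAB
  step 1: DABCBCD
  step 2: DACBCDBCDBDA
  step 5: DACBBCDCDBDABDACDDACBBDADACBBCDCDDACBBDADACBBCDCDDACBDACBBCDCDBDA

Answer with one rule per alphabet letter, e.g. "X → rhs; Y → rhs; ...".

  step 1 ⇒ step 2: DABCBCD ⇒ DA·CB·CD·B·CD·B·DA
    A ↦ CB
    B ↦ CD
    C ↦ B
    D ↦ DA

A->CB, B->CD, C->B, D->DA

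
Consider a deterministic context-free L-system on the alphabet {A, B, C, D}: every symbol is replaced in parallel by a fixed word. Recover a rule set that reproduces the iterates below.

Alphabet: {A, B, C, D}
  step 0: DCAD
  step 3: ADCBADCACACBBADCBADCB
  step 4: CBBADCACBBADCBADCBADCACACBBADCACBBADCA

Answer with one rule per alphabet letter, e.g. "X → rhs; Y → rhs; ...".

  step 3 ⇒ step 4: ADCBADCACACBBADCBADCB ⇒ CB·B·AD·CA·CB·B·AD·CB·AD·CB·AD·CA·CA·CB·B·AD·CA·CB·B·AD·CA
    A ↦ CB
    B ↦ CA
    C ↦ AD
    D ↦ B

A->CB, B->CA, C->AD, D->B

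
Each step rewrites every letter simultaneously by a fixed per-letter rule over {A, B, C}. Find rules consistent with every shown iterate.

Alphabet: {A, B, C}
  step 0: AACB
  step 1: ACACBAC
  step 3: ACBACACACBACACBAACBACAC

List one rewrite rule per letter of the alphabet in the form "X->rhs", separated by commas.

A->AC, B->C, C->BA

  step 0 ⇒ step 1: AACB ⇒ AC·AC·BA·C
    A ↦ AC
    B ↦ C
    C ↦ BA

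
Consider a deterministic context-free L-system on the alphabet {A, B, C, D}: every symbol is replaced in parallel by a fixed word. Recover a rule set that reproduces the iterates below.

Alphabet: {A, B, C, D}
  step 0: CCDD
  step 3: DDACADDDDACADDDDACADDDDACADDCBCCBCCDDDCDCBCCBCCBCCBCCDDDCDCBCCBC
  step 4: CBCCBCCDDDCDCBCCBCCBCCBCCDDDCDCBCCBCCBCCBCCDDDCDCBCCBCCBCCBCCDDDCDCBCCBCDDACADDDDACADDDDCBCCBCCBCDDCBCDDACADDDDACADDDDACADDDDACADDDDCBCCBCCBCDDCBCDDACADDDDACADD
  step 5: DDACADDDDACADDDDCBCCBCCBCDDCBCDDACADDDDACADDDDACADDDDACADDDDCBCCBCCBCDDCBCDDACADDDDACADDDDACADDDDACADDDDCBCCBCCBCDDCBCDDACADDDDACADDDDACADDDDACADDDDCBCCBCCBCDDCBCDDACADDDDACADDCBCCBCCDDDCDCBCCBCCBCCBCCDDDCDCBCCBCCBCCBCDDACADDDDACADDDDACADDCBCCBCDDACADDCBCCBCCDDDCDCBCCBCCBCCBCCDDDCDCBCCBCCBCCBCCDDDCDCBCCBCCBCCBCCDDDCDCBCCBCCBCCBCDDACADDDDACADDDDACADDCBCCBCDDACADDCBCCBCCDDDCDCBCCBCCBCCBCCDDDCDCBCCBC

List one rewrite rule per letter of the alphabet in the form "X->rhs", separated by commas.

  step 4 ⇒ step 5: CBCCBCCDDDCDCBCCBCCBCCBCCDDDCDCBCCBCCBCCBCCDDDCDCBCCBCCBCCBCCDDDCDCBCCBCDDACADDDDACADDDDCBCCBCCBCDDCBCDDACADDDDACADDDDACADDDDACADDDDCBCCBCCBCDDCBCDDACADDDDACADD ⇒ DD·ACA·DD·DD·ACA·DD·DD·CBC·CBC·CBC·DD·CBC·DD·ACA·DD·DD·ACA·DD·DD·ACA·DD·DD·ACA·DD·DD·CBC·CBC·CBC·DD·CBC·DD·ACA·DD·DD·ACA·DD·DD·ACA·DD·DD·ACA·DD·DD·CBC·CBC·CBC·DD·CBC·DD·ACA·DD·DD·ACA·DD·DD·ACA·DD·DD·ACA·DD·DD·CBC·CBC·CBC·DD·CBC·DD·ACA·DD·DD·ACA·DD·CBC·CBC·CD·DD·CD·CBC·CBC·CBC·CBC·CD·DD·CD·CBC·CBC·CBC·CBC·DD·ACA·DD·DD·ACA·DD·DD·ACA·DD·CBC·CBC·DD·ACA·DD·CBC·CBC·CD·DD·CD·CBC·CBC·CBC·CBC·CD·DD·CD·CBC·CBC·CBC·CBC·CD·DD·CD·CBC·CBC·CBC·CBC·CD·DD·CD·CBC·CBC·CBC·CBC·DD·ACA·DD·DD·ACA·DD·DD·ACA·DD·CBC·CBC·DD·ACA·DD·CBC·CBC·CD·DD·CD·CBC·CBC·CBC·CBC·CD·DD·CD·CBC·CBC
    A ↦ CD
    B ↦ ACA
    C ↦ DD
    D ↦ CBC

A->CD, B->ACA, C->DD, D->CBC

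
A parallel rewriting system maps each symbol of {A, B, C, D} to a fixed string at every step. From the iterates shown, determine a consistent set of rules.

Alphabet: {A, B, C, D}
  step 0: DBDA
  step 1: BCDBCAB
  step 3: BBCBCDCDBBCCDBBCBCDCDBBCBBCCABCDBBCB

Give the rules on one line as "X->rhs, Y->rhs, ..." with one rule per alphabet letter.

A->CAB, B->CD, C->BBC, D->B

  step 0 ⇒ step 1: DBDA ⇒ B·CD·B·CAB
    A ↦ CAB
    B ↦ CD
    D ↦ B
    C ↦ BBC  (constrained at step 1)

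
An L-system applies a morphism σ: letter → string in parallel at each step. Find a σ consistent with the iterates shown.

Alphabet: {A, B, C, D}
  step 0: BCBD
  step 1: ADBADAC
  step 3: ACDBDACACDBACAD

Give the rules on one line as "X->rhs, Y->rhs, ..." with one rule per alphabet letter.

A->D, B->AD, C->B, D->AC

  step 0 ⇒ step 1: BCBD ⇒ AD·B·AD·AC
    B ↦ AD
    C ↦ B
    D ↦ AC
    A ↦ D  (constrained at step 1)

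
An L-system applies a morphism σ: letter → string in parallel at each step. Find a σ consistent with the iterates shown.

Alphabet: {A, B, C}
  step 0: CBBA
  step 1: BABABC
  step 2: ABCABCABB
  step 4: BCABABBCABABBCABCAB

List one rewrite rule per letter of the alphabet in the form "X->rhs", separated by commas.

A->C, B->AB, C->B

  step 1 ⇒ step 2: BABABC ⇒ AB·C·AB·C·AB·B
    A ↦ C
    B ↦ AB
    C ↦ B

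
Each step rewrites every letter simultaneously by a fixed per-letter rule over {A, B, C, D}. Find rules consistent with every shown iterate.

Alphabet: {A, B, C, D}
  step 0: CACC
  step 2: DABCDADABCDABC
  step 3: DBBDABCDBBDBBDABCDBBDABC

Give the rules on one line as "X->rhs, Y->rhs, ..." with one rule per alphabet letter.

A->B, B->DA, C->BC, D->DB

  step 2 ⇒ step 3: DABCDADABCDABC ⇒ DB·B·DA·BC·DB·B·DB·B·DA·BC·DB·B·DA·BC
    A ↦ B
    B ↦ DA
    C ↦ BC
    D ↦ DB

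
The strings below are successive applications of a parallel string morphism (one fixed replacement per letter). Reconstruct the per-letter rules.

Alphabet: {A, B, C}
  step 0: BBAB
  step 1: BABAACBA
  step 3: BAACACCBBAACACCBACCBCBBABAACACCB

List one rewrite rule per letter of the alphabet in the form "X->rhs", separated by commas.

  step 0 ⇒ step 1: BBAB ⇒ BA·BA·AC·BA
    A ↦ AC
    B ↦ BA
    C ↦ CB  (constrained at step 1)

A->AC, B->BA, C->CB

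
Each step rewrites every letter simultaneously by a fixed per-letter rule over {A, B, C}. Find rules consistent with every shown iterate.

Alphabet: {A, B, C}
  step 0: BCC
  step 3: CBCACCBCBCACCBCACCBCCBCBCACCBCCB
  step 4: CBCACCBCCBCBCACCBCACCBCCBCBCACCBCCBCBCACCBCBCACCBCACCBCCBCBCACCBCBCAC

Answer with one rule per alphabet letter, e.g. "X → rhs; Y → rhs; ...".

A->C, B->CAC, C->CB

  step 3 ⇒ step 4: CBCACCBCBCACCBCACCBCCBCBCACCBCCB ⇒ CB·CAC·CB·C·CB·CB·CAC·CB·CAC·CB·C·CB·CB·CAC·CB·C·CB·CB·CAC·CB·CB·CAC·CB·CAC·CB·C·CB·CB·CAC·CB·CB·CAC
    A ↦ C
    B ↦ CAC
    C ↦ CB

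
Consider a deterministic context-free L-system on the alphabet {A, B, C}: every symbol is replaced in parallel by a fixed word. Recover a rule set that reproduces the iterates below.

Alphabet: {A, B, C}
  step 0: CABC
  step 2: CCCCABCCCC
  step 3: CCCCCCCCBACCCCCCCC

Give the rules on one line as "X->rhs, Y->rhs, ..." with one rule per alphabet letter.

  step 2 ⇒ step 3: CCCCABCCCC ⇒ CC·CC·CC·CC·B·A·CC·CC·CC·CC
    A ↦ B
    B ↦ A
    C ↦ CC

A->B, B->A, C->CC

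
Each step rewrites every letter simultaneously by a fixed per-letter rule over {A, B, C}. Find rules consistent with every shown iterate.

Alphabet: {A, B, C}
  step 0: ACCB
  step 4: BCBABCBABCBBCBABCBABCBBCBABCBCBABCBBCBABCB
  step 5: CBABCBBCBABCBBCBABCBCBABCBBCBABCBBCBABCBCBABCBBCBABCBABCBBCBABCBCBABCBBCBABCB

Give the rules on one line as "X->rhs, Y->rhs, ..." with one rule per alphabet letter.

A->B, B->CB, C->AB

  step 4 ⇒ step 5: BCBABCBABCBBCBABCBABCBBCBABCBCBABCBBCBABCB ⇒ CB·AB·CB·B·CB·AB·CB·B·CB·AB·CB·CB·AB·CB·B·CB·AB·CB·B·CB·AB·CB·CB·AB·CB·B·CB·AB·CB·AB·CB·B·CB·AB·CB·CB·AB·CB·B·CB·AB·CB
    A ↦ B
    B ↦ CB
    C ↦ AB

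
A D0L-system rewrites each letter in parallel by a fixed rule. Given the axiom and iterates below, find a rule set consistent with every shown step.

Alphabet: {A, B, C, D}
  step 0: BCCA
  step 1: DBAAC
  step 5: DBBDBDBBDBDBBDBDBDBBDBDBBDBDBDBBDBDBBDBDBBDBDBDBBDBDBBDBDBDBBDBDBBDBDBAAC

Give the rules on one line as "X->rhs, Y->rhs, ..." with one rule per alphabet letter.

A->C, B->DB, C->A, D->BDB

  step 0 ⇒ step 1: BCCA ⇒ DB·A·A·C
    A ↦ C
    B ↦ DB
    C ↦ A
    D ↦ BDB  (constrained at step 1)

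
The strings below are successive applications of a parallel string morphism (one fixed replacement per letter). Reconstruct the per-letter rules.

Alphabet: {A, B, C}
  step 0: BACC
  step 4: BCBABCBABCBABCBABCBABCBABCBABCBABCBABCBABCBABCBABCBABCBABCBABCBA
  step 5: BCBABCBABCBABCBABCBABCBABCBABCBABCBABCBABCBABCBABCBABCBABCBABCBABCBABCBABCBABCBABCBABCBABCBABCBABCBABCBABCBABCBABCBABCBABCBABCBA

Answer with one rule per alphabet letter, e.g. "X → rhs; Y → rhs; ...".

  step 4 ⇒ step 5: BCBABCBABCBABCBABCBABCBABCBABCBABCBABCBABCBABCBABCBABCBABCBABCBA ⇒ BC·BA·BC·BA·BC·BA·BC·BA·BC·BA·BC·BA·BC·BA·BC·BA·BC·BA·BC·BA·BC·BA·BC·BA·BC·BA·BC·BA·BC·BA·BC·BA·BC·BA·BC·BA·BC·BA·BC·BA·BC·BA·BC·BA·BC·BA·BC·BA·BC·BA·BC·BA·BC·BA·BC·BA·BC·BA·BC·BA·BC·BA·BC·BA
    A ↦ BA
    B ↦ BC
    C ↦ BA

A->BA, B->BC, C->BA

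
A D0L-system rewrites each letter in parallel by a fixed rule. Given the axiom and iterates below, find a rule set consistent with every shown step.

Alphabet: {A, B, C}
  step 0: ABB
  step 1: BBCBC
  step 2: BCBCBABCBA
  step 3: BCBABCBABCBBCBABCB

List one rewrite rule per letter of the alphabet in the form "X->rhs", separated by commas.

  step 2 ⇒ step 3: BCBCBABCBA ⇒ BC·BA·BC·BA·BC·B·BC·BA·BC·B
    A ↦ B
    B ↦ BC
    C ↦ BA

A->B, B->BC, C->BA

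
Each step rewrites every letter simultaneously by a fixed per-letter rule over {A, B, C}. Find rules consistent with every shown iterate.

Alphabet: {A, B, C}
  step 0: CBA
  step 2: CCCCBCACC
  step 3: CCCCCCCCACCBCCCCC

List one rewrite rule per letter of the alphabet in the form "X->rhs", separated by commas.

A->BC, B->A, C->CC

  step 2 ⇒ step 3: CCCCBCACC ⇒ CC·CC·CC·CC·A·CC·BC·CC·CC
    A ↦ BC
    B ↦ A
    C ↦ CC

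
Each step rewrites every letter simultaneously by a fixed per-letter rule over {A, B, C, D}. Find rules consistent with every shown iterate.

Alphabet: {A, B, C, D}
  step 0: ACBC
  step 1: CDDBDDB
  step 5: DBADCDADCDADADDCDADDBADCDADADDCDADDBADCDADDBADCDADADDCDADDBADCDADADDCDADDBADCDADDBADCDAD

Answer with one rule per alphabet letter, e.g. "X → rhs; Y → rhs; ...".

A->CD, B->D, C->DB, D->AD

  step 0 ⇒ step 1: ACBC ⇒ CD·DB·D·DB
    A ↦ CD
    B ↦ D
    C ↦ DB
    D ↦ AD  (constrained at step 1)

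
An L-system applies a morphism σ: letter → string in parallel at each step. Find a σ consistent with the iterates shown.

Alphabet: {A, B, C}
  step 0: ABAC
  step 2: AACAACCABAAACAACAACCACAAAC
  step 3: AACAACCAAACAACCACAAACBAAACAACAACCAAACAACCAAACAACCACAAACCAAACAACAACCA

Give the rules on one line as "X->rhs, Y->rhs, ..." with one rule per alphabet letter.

  step 2 ⇒ step 3: AACAACCABAAACAACAACCACAAAC ⇒ AAC·AAC·CA·AAC·AAC·CA·CA·AAC·BA·AAC·AAC·AAC·CA·AAC·AAC·CA·AAC·AAC·CA·CA·AAC·CA·AAC·AAC·AAC·CA
    A ↦ AAC
    B ↦ BA
    C ↦ CA

A->AAC, B->BA, C->CA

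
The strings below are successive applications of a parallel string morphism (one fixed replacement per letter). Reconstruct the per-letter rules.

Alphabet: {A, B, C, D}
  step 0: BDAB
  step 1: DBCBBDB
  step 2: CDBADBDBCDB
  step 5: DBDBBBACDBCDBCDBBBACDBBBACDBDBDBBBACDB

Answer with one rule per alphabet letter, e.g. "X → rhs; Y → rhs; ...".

  step 1 ⇒ step 2: DBCBBDB ⇒ C·DB·A·DB·DB·C·DB
    B ↦ DB
    C ↦ A
    D ↦ C
  step 0 ⇒ step 1: BDAB ⇒ DB·C·BB·DB
    A ↦ BB

A->BB, B->DB, C->A, D->C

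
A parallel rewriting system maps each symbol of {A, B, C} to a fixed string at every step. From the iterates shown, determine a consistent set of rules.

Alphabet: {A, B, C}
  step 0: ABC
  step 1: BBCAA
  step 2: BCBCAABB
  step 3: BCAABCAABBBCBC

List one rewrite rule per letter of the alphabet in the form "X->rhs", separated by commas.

A->B, B->BC, C->AA

  step 2 ⇒ step 3: BCBCAABB ⇒ BC·AA·BC·AA·B·B·BC·BC
    A ↦ B
    B ↦ BC
    C ↦ AA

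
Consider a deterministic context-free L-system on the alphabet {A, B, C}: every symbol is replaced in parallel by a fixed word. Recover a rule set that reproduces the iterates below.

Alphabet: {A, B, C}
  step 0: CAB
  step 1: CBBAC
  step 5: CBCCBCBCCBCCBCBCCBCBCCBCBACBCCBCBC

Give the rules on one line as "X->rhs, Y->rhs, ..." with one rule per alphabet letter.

  step 0 ⇒ step 1: CAB ⇒ CB·BA·C
    A ↦ BA
    B ↦ C
    C ↦ CB

A->BA, B->C, C->CB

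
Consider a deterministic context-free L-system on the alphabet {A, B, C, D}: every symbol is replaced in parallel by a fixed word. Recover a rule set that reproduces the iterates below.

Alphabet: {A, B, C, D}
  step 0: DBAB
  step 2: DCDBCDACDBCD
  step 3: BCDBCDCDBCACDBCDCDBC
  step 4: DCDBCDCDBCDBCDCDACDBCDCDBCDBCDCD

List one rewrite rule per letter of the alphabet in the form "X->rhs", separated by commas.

A->AC, B->DC, C->D, D->BC

  step 3 ⇒ step 4: BCDBCDCDBCACDBCDCDBC ⇒ DC·D·BC·DC·D·BC·D·BC·DC·D·AC·D·BC·DC·D·BC·D·BC·DC·D
    A ↦ AC
    B ↦ DC
    C ↦ D
    D ↦ BC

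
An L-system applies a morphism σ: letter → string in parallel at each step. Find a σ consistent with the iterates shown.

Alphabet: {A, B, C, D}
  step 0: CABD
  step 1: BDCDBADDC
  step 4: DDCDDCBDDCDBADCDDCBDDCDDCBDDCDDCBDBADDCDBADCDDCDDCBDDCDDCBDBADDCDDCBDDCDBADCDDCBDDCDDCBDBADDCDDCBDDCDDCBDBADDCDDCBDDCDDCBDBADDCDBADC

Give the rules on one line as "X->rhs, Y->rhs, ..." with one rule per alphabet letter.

  step 0 ⇒ step 1: CABD ⇒ B·DC·DBA·DDC
    A ↦ DC
    B ↦ DBA
    C ↦ B
    D ↦ DDC

A->DC, B->DBA, C->B, D->DDC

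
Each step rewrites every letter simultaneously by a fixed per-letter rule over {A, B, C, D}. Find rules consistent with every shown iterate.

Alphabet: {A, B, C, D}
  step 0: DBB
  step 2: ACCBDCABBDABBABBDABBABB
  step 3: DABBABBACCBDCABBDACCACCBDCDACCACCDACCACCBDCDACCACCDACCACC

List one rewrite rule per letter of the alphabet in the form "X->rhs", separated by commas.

A->D, B->ACC, C->ABB, D->BDC

  step 2 ⇒ step 3: ACCBDCABBDABBABBDABBABB ⇒ D·ABB·ABB·ACC·BDC·ABB·D·ACC·ACC·BDC·D·ACC·ACC·D·ACC·ACC·BDC·D·ACC·ACC·D·ACC·ACC
    A ↦ D
    B ↦ ACC
    C ↦ ABB
    D ↦ BDC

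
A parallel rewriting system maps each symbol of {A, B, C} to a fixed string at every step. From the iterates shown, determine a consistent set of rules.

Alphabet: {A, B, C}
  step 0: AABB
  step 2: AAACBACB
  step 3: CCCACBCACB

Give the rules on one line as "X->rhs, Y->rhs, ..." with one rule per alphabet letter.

  step 2 ⇒ step 3: AAACBACB ⇒ C·C·C·A·CB·C·A·CB
    A ↦ C
    B ↦ CB
    C ↦ A

A->C, B->CB, C->A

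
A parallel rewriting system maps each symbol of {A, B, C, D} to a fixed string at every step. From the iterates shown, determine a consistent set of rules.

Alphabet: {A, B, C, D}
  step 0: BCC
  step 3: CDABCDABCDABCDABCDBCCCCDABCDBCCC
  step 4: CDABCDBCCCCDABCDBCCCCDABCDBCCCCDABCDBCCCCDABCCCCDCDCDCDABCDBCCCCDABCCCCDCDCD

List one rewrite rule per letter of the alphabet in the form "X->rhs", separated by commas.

A->CDB, B->CCC, C->CD, D->AB

  step 3 ⇒ step 4: CDABCDABCDABCDABCDBCCCCDABCDBCCC ⇒ CD·AB·CDB·CCC·CD·AB·CDB·CCC·CD·AB·CDB·CCC·CD·AB·CDB·CCC·CD·AB·CCC·CD·CD·CD·CD·AB·CDB·CCC·CD·AB·CCC·CD·CD·CD
    A ↦ CDB
    B ↦ CCC
    C ↦ CD
    D ↦ AB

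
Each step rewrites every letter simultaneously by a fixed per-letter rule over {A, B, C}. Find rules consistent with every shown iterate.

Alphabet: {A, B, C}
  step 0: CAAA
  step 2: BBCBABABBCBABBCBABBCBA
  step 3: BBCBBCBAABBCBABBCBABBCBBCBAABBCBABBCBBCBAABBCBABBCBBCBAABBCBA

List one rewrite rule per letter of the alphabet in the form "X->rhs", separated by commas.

  step 2 ⇒ step 3: BBCBABABBCBABBCBABBCBA ⇒ BBC·BBC·BAA·BBC·BA·BBC·BA·BBC·BBC·BAA·BBC·BA·BBC·BBC·BAA·BBC·BA·BBC·BBC·BAA·BBC·BA
    A ↦ BA
    B ↦ BBC
    C ↦ BAA

A->BA, B->BBC, C->BAA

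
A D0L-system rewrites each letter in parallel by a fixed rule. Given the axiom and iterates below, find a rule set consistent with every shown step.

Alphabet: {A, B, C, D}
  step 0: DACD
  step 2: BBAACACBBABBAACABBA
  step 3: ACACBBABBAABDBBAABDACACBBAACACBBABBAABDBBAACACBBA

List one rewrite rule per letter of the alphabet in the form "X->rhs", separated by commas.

A->BBA, B->AC, C->ABD, D->A

  step 2 ⇒ step 3: BBAACACBBABBAACABBA ⇒ AC·AC·BBA·BBA·ABD·BBA·ABD·AC·AC·BBA·AC·AC·BBA·BBA·ABD·BBA·AC·AC·BBA
    A ↦ BBA
    B ↦ AC
    C ↦ ABD
    D ↦ A  (constrained at step 0)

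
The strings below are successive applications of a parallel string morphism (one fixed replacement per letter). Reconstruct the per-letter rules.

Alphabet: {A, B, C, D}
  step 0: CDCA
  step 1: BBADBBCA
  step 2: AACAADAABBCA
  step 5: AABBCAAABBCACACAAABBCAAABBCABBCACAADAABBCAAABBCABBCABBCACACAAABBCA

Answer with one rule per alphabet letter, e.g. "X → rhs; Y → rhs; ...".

  step 1 ⇒ step 2: BBADBBCA ⇒ A·A·CA·AD·A·A·BB·CA
    A ↦ CA
    B ↦ A
    C ↦ BB
    D ↦ AD

A->CA, B->A, C->BB, D->AD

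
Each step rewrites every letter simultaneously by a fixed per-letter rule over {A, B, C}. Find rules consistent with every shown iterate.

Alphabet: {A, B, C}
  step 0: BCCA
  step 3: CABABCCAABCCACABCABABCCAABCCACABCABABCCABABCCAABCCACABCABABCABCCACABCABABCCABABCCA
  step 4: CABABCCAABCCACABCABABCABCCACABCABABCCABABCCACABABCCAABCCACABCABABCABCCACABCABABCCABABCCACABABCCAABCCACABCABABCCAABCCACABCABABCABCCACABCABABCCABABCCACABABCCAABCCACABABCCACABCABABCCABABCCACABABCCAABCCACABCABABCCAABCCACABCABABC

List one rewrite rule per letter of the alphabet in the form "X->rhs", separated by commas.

A->ABC, B->CA, C->CAB

  step 3 ⇒ step 4: CABABCCAABCCACABCABABCCAABCCACABCABABCCABABCCAABCCACABCABABCABCCACABCABABCCABABCCA ⇒ CAB·ABC·CA·ABC·CA·CAB·CAB·ABC·ABC·CA·CAB·CAB·ABC·CAB·ABC·CA·CAB·ABC·CA·ABC·CA·CAB·CAB·ABC·ABC·CA·CAB·CAB·ABC·CAB·ABC·CA·CAB·ABC·CA·ABC·CA·CAB·CAB·ABC·CA·ABC·CA·CAB·CAB·ABC·ABC·CA·CAB·CAB·ABC·CAB·ABC·CA·CAB·ABC·CA·ABC·CA·CAB·ABC·CA·CAB·CAB·ABC·CAB·ABC·CA·CAB·ABC·CA·ABC·CA·CAB·CAB·ABC·CA·ABC·CA·CAB·CAB·ABC
    A ↦ ABC
    B ↦ CA
    C ↦ CAB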